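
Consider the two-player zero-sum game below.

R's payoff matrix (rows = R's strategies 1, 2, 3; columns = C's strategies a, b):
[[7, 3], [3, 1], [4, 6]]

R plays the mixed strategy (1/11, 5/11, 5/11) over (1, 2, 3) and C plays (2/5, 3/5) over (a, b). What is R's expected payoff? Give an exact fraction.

Against (2/5, 3/5), each row's expected payoff is 1: 23/5; 2: 9/5; 3: 26/5.
Taking the (1/11, 5/11, 5/11)-weighted average: (1/11)·(23/5) + (5/11)·(9/5) + (5/11)·(26/5) = 18/5.

18/5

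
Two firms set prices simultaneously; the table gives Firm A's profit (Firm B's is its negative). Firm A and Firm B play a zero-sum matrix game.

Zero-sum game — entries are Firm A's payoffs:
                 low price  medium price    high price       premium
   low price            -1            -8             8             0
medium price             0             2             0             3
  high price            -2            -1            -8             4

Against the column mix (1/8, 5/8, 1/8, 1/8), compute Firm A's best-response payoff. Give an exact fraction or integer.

low price: (-1)·(1/8) + (-8)·(5/8) + (8)·(1/8) + (0)·(1/8) = -33/8.
medium price: (0)·(1/8) + (2)·(5/8) + (0)·(1/8) + (3)·(1/8) = 13/8.
high price: (-2)·(1/8) + (-1)·(5/8) + (-8)·(1/8) + (4)·(1/8) = -11/8.
The best pure response is medium price with expected payoff 13/8.

13/8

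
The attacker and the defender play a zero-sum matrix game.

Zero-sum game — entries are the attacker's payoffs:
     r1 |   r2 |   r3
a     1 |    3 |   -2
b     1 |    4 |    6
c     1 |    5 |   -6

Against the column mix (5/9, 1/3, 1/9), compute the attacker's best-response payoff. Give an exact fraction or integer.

23/9

a: (1)·(5/9) + (3)·(1/3) + (-2)·(1/9) = 4/3.
b: (1)·(5/9) + (4)·(1/3) + (6)·(1/9) = 23/9.
c: (1)·(5/9) + (5)·(1/3) + (-6)·(1/9) = 14/9.
The best pure response is b with expected payoff 23/9.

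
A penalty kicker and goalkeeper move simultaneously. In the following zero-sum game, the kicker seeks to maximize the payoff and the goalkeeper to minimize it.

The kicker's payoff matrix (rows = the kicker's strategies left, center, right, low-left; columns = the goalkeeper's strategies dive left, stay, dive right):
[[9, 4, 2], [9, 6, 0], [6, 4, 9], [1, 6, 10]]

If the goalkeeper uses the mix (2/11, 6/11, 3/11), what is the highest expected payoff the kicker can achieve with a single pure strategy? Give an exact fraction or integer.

left: (9)·(2/11) + (4)·(6/11) + (2)·(3/11) = 48/11.
center: (9)·(2/11) + (6)·(6/11) + (0)·(3/11) = 54/11.
right: (6)·(2/11) + (4)·(6/11) + (9)·(3/11) = 63/11.
low-left: (1)·(2/11) + (6)·(6/11) + (10)·(3/11) = 68/11.
The best pure response is low-left with expected payoff 68/11.

68/11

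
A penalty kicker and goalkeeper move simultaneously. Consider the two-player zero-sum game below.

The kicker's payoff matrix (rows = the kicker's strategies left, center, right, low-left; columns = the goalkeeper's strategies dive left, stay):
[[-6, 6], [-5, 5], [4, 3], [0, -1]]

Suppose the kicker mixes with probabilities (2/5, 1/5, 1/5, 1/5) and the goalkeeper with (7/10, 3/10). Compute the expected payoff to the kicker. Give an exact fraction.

Against (7/10, 3/10), each row's expected payoff is left: -12/5; center: -2; right: 37/10; low-left: -3/10.
Taking the (2/5, 1/5, 1/5, 1/5)-weighted average: (2/5)·(-12/5) + (1/5)·(-2) + (1/5)·(37/10) + (1/5)·(-3/10) = -17/25.

-17/25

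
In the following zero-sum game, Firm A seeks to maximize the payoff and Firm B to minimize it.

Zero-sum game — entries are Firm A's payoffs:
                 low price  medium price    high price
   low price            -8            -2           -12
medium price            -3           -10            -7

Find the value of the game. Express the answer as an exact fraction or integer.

Column low price is strictly dominated by high price for Firm B (it gives Firm A more in every row).
The remaining 2×2 game on (low price, medium price) × (medium price, high price) has no saddle point. Let Firm A play low price with probability p; indifference gives −2p − 10(1−p) = −12p − 7(1−p), so p = 3/13.
Similarly Firm B's optimal q on medium price is 5/13, and the value is -2·(5/13) + (-12)·(8/13) = -106/13.

-106/13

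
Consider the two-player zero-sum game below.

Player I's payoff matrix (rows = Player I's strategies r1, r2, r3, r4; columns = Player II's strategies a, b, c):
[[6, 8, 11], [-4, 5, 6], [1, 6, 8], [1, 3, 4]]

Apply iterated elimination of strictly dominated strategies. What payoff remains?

Row r2 is strictly dominated by row r1 (6>-4, 8>5, 11>6); eliminate r2.
Column b is strictly dominated by a for Player II (6<8, 1<6, 1<3); eliminate b.
Row r4 is strictly dominated by row r1 (6>1, 11>4); eliminate r4.
Row r3 is strictly dominated by row r1 (6>1, 11>8); eliminate r3.
Column c is strictly dominated by a for Player II (6<11); eliminate c.
Only (r1, a) remains, with payoff 6.

6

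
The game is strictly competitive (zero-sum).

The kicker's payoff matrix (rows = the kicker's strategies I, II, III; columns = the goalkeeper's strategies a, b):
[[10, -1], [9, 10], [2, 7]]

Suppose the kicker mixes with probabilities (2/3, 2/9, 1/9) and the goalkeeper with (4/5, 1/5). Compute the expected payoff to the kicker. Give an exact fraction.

Against (4/5, 1/5), each row's expected payoff is I: 39/5; II: 46/5; III: 3.
Taking the (2/3, 2/9, 1/9)-weighted average: (2/3)·(39/5) + (2/9)·(46/5) + (1/9)·(3) = 341/45.

341/45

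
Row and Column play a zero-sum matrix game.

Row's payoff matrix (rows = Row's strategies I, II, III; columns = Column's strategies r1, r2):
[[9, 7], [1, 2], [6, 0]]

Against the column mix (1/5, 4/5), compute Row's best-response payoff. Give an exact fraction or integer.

I: (9)·(1/5) + (7)·(4/5) = 37/5.
II: (1)·(1/5) + (2)·(4/5) = 9/5.
III: (6)·(1/5) + (0)·(4/5) = 6/5.
The best pure response is I with expected payoff 37/5.

37/5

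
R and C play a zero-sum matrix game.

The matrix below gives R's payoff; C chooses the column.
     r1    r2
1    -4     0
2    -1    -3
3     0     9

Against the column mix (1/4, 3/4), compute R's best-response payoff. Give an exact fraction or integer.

1: (-4)·(1/4) + (0)·(3/4) = -1.
2: (-1)·(1/4) + (-3)·(3/4) = -5/2.
3: (0)·(1/4) + (9)·(3/4) = 27/4.
The best pure response is 3 with expected payoff 27/4.

27/4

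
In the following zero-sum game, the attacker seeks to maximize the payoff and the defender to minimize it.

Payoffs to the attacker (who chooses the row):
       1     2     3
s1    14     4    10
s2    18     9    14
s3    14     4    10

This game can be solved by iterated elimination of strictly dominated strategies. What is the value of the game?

Column 3 is strictly dominated by 2 for the defender (4<10, 9<14, 4<10); eliminate 3.
Column 1 is strictly dominated by 2 for the defender (4<14, 9<18, 4<14); eliminate 1.
Row s1 is strictly dominated by row s2 (9>4); eliminate s1.
Row s3 is strictly dominated by row s2 (9>4); eliminate s3.
Only (s2, 2) remains, with payoff 9.

9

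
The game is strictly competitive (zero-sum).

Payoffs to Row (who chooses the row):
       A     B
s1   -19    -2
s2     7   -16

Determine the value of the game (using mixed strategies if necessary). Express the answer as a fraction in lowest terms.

-159/20

Row minima are -19 and -16, so Row's maximin is -16; column maxima are 7 and -2, so Column's minimax is -2. These differ, so the equilibrium is in mixed strategies.
Let Row play s1 with probability p. Column is indifferent when −19p + 7(1−p) = −2p − 16(1−p), giving p = 23/40.
Let Column play A with probability q. Row is indifferent when −19q − 2(1−q) = 7q − 16(1−q), giving q = 7/20.
The value is -19·(7/20) + (-2)·(13/20) = -159/20.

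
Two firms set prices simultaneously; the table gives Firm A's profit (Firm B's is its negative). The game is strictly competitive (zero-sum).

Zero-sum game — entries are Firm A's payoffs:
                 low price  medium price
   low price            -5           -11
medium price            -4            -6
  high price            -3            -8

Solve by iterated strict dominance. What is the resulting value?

-6

Column low price is strictly dominated by medium price for Firm B (-11<-5, -6<-4, -8<-3); eliminate low price.
Row high price is strictly dominated by row medium price (-6>-8); eliminate high price.
Row low price is strictly dominated by row medium price (-6>-11); eliminate low price.
Only (medium price, medium price) remains, with payoff -6.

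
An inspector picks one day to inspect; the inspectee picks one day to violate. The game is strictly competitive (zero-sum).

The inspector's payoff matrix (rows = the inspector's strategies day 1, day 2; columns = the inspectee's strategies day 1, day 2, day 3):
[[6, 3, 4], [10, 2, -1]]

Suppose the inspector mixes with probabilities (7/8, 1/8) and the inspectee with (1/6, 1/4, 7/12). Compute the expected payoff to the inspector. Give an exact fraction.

Against (1/6, 1/4, 7/12), each row's expected payoff is day 1: 49/12; day 2: 19/12.
Taking the (7/8, 1/8)-weighted average: (7/8)·(49/12) + (1/8)·(19/12) = 181/48.

181/48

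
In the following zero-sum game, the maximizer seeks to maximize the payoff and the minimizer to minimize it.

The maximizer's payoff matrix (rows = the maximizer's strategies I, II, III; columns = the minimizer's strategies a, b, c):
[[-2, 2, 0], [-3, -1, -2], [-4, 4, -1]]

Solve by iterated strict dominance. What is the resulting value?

Row II is strictly dominated by row I (-2>-3, 2>-1, 0>-2); eliminate II.
Column c is strictly dominated by a for the minimizer (-2<0, -4<-1); eliminate c.
Column b is strictly dominated by a for the minimizer (-2<2, -4<4); eliminate b.
Row III is strictly dominated by row I (-2>-4); eliminate III.
Only (I, a) remains, with payoff -2.

-2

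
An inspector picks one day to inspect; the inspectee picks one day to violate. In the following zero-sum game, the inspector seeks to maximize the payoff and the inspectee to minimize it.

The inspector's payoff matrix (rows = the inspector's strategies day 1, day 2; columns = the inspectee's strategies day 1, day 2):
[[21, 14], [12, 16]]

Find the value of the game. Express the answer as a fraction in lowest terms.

168/11

Row minima are 14 and 12, so the inspector's maximin is 14; column maxima are 21 and 16, so the inspectee's minimax is 16. These differ, so the equilibrium is in mixed strategies.
Let the inspector play day 1 with probability p. The inspectee is indifferent when 21p + 12(1−p) = 14p + 16(1−p), giving p = 4/11.
Let the inspectee play day 1 with probability q. The inspector is indifferent when 21q + 14(1−q) = 12q + 16(1−q), giving q = 2/11.
The value is 21·(2/11) + (14)·(9/11) = 168/11.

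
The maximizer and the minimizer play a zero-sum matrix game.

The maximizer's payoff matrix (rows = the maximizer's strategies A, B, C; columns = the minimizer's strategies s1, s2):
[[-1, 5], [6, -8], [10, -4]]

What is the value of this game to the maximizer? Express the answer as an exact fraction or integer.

Row B is strictly dominated by row C, so the maximizer never plays it.
The remaining 2×2 game on (A, C) × (s1, s2) has no saddle point. Let the maximizer play A with probability p; indifference gives −p + 10(1−p) = 5p − 4(1−p), so p = 7/10.
Similarly the minimizer's optimal q on s1 is 9/20, and the value is -1·(9/20) + (5)·(11/20) = 23/10.

23/10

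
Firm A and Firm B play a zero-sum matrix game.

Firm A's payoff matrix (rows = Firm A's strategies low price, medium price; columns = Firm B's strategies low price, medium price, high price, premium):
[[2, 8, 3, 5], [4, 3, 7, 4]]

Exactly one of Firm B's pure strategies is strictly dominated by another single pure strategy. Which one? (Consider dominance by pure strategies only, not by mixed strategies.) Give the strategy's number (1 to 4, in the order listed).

3

Firm B prefers columns that give Firm A less. Compare high price with low price: 2 < 3, 4 < 7.
So low price strictly dominates high price for Firm B; high price is strictly dominated.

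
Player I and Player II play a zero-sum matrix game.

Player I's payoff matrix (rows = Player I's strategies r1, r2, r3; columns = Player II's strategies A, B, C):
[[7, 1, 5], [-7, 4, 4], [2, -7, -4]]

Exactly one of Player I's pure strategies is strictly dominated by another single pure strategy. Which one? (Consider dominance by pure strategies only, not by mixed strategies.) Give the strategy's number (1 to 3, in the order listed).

Compare r3 with r1: 7 > 2, 1 > -7, 5 > -4.
So r1 strictly dominates r3 for Player I; r3 is strictly dominated.

3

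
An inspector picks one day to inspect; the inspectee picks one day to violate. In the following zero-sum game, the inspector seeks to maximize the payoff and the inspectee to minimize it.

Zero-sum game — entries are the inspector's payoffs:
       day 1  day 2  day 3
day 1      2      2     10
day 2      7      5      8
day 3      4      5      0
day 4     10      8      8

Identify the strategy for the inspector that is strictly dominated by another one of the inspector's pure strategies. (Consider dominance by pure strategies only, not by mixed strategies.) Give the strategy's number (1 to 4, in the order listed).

Compare day 3 with day 4: 10 > 4, 8 > 5, 8 > 0.
So day 4 strictly dominates day 3 for the inspector; day 3 is strictly dominated.

3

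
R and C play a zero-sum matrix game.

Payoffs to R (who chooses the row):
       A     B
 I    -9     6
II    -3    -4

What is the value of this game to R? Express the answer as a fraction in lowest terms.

Row minima are -9 and -4, so R's maximin is -4; column maxima are -3 and 6, so C's minimax is -3. These differ, so the equilibrium is in mixed strategies.
Let R play I with probability p. C is indifferent when −9p − 3(1−p) = 6p − 4(1−p), giving p = 1/16.
Let C play A with probability q. R is indifferent when −9q + 6(1−q) = −3q − 4(1−q), giving q = 5/8.
The value is -9·(5/8) + (6)·(3/8) = -27/8.

-27/8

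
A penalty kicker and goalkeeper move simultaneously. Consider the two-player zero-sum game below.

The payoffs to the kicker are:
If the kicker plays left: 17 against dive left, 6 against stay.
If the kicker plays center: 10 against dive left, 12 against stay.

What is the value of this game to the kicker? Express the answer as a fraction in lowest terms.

Row minima are 6 and 10, so the kicker's maximin is 10; column maxima are 17 and 12, so the goalkeeper's minimax is 12. These differ, so the equilibrium is in mixed strategies.
Let the kicker play left with probability p. The goalkeeper is indifferent when 17p + 10(1−p) = 6p + 12(1−p), giving p = 2/13.
Let the goalkeeper play dive left with probability q. The kicker is indifferent when 17q + 6(1−q) = 10q + 12(1−q), giving q = 6/13.
The value is 17·(6/13) + (6)·(7/13) = 144/13.

144/13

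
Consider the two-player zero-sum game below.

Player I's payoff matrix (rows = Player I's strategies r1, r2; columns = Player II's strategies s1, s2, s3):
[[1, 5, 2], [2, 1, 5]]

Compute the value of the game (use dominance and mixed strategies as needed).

Column s3 is strictly dominated by s1 for Player II (it gives Player I more in every row).
The remaining 2×2 game on (r1, r2) × (s1, s2) has no saddle point. Let Player I play r1 with probability p; indifference gives p + 2(1−p) = 5p + (1−p), so p = 1/5.
Similarly Player II's optimal q on s1 is 4/5, and the value is 1·(4/5) + (5)·(1/5) = 9/5.

9/5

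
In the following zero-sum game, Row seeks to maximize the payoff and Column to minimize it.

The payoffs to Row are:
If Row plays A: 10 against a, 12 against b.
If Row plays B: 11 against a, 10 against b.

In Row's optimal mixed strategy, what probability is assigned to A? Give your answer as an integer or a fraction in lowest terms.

Row minima are 10 and 10, so Row's maximin is 10; column maxima are 11 and 12, so Column's minimax is 11. These differ, so the equilibrium is in mixed strategies.
Let Row play A with probability p. Column is indifferent when 10p + 11(1−p) = 12p + 10(1−p), giving p = 1/3.

1/3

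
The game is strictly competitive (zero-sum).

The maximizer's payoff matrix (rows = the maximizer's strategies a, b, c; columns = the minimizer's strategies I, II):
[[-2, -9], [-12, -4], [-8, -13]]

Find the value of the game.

Row c is strictly dominated by row a, so the maximizer never plays it.
The remaining 2×2 game on (a, b) × (I, II) has no saddle point. Let the maximizer play a with probability p; indifference gives −2p − 12(1−p) = −9p − 4(1−p), so p = 8/15.
Similarly the minimizer's optimal q on I is 1/3, and the value is -2·(1/3) + (-9)·(2/3) = -20/3.

-20/3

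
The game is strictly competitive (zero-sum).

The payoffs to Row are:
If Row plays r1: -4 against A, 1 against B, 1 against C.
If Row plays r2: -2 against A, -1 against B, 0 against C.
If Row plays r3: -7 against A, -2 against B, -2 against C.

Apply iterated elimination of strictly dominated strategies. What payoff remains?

Row r3 is strictly dominated by row r1 (-4>-7, 1>-2, 1>-2); eliminate r3.
Column C is strictly dominated by A for Column (-4<1, -2<0); eliminate C.
Column B is strictly dominated by A for Column (-4<1, -2<-1); eliminate B.
Row r1 is strictly dominated by row r2 (-2>-4); eliminate r1.
Only (r2, A) remains, with payoff -2.

-2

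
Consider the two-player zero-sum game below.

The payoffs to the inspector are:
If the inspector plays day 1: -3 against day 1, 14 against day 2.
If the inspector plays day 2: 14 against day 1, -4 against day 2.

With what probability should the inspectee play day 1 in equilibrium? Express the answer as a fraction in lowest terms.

Row minima are -3 and -4, so the inspector's maximin is -3; column maxima are 14 and 14, so the inspectee's minimax is 14. These differ, so the equilibrium is in mixed strategies.
Let the inspectee play day 1 with probability q. The inspector is indifferent when −3q + 14(1−q) = 14q − 4(1−q), giving q = 18/35.

18/35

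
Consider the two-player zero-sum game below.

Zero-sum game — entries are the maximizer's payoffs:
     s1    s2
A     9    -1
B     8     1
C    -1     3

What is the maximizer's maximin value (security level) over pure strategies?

1

The worst-case payoff for each row is A: -1, B: 1, C: -1.
The best of these is 1.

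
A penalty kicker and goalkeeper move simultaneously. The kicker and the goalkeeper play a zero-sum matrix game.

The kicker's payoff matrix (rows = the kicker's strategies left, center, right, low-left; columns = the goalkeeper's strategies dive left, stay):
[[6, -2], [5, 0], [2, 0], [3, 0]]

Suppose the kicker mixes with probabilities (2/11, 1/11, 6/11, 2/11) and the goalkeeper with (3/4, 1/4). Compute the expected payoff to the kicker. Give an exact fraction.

Against (3/4, 1/4), each row's expected payoff is left: 4; center: 15/4; right: 3/2; low-left: 9/4.
Taking the (2/11, 1/11, 6/11, 2/11)-weighted average: (2/11)·(4) + (1/11)·(15/4) + (6/11)·(3/2) + (2/11)·(9/4) = 101/44.

101/44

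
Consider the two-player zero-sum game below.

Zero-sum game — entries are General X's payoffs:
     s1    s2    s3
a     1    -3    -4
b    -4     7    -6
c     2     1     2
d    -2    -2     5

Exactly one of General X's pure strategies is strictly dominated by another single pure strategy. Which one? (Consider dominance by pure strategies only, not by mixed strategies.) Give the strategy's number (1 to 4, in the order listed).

Compare a with c: 2 > 1, 1 > -3, 2 > -4.
So c strictly dominates a for General X; a is strictly dominated.

1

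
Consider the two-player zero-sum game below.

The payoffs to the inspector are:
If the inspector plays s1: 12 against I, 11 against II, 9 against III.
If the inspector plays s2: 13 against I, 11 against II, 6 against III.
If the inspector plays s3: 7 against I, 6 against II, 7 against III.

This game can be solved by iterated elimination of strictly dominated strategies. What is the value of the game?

Column I is strictly dominated by II for the inspectee (11<12, 11<13, 6<7); eliminate I.
Row s3 is strictly dominated by row s1 (11>6, 9>7); eliminate s3.
Column II is strictly dominated by III for the inspectee (9<11, 6<11); eliminate II.
Row s2 is strictly dominated by row s1 (9>6); eliminate s2.
Only (s1, III) remains, with payoff 9.

9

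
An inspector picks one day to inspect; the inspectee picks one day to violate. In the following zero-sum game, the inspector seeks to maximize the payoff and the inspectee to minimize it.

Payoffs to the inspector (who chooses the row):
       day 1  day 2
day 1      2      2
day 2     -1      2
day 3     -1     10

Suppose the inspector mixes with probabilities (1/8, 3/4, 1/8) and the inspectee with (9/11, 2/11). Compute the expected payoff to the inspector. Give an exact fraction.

Against (9/11, 2/11), each row's expected payoff is day 1: 2; day 2: -5/11; day 3: 1.
Taking the (1/8, 3/4, 1/8)-weighted average: (1/8)·(2) + (3/4)·(-5/11) + (1/8)·(1) = 3/88.

3/88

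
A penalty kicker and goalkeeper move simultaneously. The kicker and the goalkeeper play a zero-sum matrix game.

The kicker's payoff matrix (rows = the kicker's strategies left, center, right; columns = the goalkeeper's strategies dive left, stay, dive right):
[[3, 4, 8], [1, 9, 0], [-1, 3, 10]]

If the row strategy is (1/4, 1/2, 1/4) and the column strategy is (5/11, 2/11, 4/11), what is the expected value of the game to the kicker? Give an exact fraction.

71/22

Against (5/11, 2/11, 4/11), each row's expected payoff is left: 5; center: 23/11; right: 41/11.
Taking the (1/4, 1/2, 1/4)-weighted average: (1/4)·(5) + (1/2)·(23/11) + (1/4)·(41/11) = 71/22.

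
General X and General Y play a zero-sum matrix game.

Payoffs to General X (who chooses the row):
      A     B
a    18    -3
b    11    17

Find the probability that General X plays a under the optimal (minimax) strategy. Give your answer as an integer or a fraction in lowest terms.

2/9

Row minima are -3 and 11, so General X's maximin is 11; column maxima are 18 and 17, so General Y's minimax is 17. These differ, so the equilibrium is in mixed strategies.
Let General X play a with probability p. General Y is indifferent when 18p + 11(1−p) = −3p + 17(1−p), giving p = 2/9.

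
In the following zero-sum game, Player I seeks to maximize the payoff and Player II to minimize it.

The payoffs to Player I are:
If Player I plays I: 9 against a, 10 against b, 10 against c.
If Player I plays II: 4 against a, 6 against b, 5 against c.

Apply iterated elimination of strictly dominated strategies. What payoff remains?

Row II is strictly dominated by row I (9>4, 10>6, 10>5); eliminate II.
Column c is strictly dominated by a for Player II (9<10); eliminate c.
Column b is strictly dominated by a for Player II (9<10); eliminate b.
Only (I, a) remains, with payoff 9.

9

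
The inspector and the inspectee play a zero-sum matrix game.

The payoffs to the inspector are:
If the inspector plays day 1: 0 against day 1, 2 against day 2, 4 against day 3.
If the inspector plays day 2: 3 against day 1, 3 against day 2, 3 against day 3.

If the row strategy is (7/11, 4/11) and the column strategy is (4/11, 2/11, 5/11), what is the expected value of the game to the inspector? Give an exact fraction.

Against (4/11, 2/11, 5/11), each row's expected payoff is day 1: 24/11; day 2: 3.
Taking the (7/11, 4/11)-weighted average: (7/11)·(24/11) + (4/11)·(3) = 300/121.

300/121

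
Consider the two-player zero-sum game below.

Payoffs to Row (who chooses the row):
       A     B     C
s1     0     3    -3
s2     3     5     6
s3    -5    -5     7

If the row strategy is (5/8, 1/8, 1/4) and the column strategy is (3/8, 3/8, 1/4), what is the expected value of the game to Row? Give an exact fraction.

19/64

Against (3/8, 3/8, 1/4), each row's expected payoff is s1: 3/8; s2: 9/2; s3: -2.
Taking the (5/8, 1/8, 1/4)-weighted average: (5/8)·(3/8) + (1/8)·(9/2) + (1/4)·(-2) = 19/64.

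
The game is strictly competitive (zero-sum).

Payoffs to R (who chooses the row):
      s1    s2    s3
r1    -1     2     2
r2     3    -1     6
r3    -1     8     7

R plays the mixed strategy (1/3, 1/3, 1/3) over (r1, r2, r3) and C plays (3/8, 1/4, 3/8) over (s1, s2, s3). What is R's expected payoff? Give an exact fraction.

11/4

Against (3/8, 1/4, 3/8), each row's expected payoff is r1: 7/8; r2: 25/8; r3: 17/4.
Taking the (1/3, 1/3, 1/3)-weighted average: (1/3)·(7/8) + (1/3)·(25/8) + (1/3)·(17/4) = 11/4.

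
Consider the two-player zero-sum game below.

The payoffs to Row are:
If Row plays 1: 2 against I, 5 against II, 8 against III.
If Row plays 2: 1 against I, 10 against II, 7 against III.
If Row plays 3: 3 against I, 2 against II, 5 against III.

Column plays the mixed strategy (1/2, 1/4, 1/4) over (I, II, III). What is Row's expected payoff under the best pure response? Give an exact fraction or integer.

1: (2)·(1/2) + (5)·(1/4) + (8)·(1/4) = 17/4.
2: (1)·(1/2) + (10)·(1/4) + (7)·(1/4) = 19/4.
3: (3)·(1/2) + (2)·(1/4) + (5)·(1/4) = 13/4.
The best pure response is 2 with expected payoff 19/4.

19/4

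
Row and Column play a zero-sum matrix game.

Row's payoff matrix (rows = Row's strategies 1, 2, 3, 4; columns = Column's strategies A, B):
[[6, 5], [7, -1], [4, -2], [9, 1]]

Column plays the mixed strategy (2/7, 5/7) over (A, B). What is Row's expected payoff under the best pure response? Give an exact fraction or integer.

1: (6)·(2/7) + (5)·(5/7) = 37/7.
2: (7)·(2/7) + (-1)·(5/7) = 9/7.
3: (4)·(2/7) + (-2)·(5/7) = -2/7.
4: (9)·(2/7) + (1)·(5/7) = 23/7.
The best pure response is 1 with expected payoff 37/7.

37/7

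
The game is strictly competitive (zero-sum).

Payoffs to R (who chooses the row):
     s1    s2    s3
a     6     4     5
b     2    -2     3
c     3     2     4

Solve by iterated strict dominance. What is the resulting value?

4

Row c is strictly dominated by row a (6>3, 4>2, 5>4); eliminate c.
Row b is strictly dominated by row a (6>2, 4>-2, 5>3); eliminate b.
Column s1 is strictly dominated by s2 for C (4<6); eliminate s1.
Column s3 is strictly dominated by s2 for C (4<5); eliminate s3.
Only (a, s2) remains, with payoff 4.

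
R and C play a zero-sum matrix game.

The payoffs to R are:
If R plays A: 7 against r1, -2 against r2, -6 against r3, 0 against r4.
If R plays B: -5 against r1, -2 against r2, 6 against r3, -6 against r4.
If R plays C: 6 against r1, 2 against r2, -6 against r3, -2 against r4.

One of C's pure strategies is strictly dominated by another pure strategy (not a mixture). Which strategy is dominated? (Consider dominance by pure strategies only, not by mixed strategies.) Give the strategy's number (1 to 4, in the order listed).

C prefers columns that give R less. Compare r1 with r4: 0 < 7, -6 < -5, -2 < 6.
So r4 strictly dominates r1 for C; r1 is strictly dominated.

1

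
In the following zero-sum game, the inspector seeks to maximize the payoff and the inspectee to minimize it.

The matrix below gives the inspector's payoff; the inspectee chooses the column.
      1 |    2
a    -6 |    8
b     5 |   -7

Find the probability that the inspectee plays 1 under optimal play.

15/26

Row minima are -6 and -7, so the inspector's maximin is -6; column maxima are 5 and 8, so the inspectee's minimax is 5. These differ, so the equilibrium is in mixed strategies.
Let the inspectee play 1 with probability q. The inspector is indifferent when −6q + 8(1−q) = 5q − 7(1−q), giving q = 15/26.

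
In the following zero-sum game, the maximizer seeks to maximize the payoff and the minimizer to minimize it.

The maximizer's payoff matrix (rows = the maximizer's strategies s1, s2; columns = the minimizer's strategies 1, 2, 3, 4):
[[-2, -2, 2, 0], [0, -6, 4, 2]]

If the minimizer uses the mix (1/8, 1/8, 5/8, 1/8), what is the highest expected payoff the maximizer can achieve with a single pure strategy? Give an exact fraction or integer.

2

s1: (-2)·(1/8) + (-2)·(1/8) + (2)·(5/8) + (0)·(1/8) = 3/4.
s2: (0)·(1/8) + (-6)·(1/8) + (4)·(5/8) + (2)·(1/8) = 2.
The best pure response is s2 with expected payoff 2.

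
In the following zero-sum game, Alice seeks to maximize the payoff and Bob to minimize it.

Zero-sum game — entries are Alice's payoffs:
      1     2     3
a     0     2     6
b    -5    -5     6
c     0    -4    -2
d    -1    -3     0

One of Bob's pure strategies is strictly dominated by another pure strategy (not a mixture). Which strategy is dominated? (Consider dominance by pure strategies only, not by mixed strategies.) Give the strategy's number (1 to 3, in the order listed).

3

Bob prefers columns that give Alice less. Compare 3 with 2: 2 < 6, -5 < 6, -4 < -2, -3 < 0.
So 2 strictly dominates 3 for Bob; 3 is strictly dominated.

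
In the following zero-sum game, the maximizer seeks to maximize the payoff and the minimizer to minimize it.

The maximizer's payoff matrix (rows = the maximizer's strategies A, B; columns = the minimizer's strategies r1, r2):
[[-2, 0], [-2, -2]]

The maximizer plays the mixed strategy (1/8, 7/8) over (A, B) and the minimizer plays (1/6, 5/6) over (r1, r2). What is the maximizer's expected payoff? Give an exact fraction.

Against (1/6, 5/6), each row's expected payoff is A: -1/3; B: -2.
Taking the (1/8, 7/8)-weighted average: (1/8)·(-1/3) + (7/8)·(-2) = -43/24.

-43/24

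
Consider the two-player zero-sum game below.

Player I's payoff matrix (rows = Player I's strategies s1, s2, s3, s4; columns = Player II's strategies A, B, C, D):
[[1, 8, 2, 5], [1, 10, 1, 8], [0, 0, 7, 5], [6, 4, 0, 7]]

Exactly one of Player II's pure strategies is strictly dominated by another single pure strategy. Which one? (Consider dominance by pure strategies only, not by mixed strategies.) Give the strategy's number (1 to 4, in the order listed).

Player II prefers columns that give Player I less. Compare D with A: 1 < 5, 1 < 8, 0 < 5, 6 < 7.
So A strictly dominates D for Player II; D is strictly dominated.

4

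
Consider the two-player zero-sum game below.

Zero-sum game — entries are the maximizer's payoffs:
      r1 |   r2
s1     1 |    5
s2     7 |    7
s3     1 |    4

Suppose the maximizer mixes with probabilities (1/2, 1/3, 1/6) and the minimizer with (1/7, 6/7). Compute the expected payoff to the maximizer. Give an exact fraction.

Against (1/7, 6/7), each row's expected payoff is s1: 31/7; s2: 7; s3: 25/7.
Taking the (1/2, 1/3, 1/6)-weighted average: (1/2)·(31/7) + (1/3)·(7) + (1/6)·(25/7) = 36/7.

36/7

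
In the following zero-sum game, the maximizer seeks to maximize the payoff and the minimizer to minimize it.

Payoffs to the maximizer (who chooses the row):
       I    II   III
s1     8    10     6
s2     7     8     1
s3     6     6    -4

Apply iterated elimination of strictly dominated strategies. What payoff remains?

6

Row s2 is strictly dominated by row s1 (8>7, 10>8, 6>1); eliminate s2.
Column II is strictly dominated by III for the minimizer (6<10, -4<6); eliminate II.
Column I is strictly dominated by III for the minimizer (6<8, -4<6); eliminate I.
Row s3 is strictly dominated by row s1 (6>-4); eliminate s3.
Only (s1, III) remains, with payoff 6.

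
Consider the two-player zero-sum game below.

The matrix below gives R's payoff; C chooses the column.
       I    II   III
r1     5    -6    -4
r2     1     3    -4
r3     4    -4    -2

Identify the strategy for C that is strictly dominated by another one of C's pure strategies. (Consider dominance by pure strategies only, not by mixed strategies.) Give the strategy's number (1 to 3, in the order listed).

C prefers columns that give R less. Compare I with III: -4 < 5, -4 < 1, -2 < 4.
So III strictly dominates I for C; I is strictly dominated.

1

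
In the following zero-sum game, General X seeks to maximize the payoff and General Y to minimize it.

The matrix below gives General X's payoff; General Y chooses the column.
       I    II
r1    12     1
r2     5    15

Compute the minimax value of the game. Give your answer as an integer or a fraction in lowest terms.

Row minima are 1 and 5, so General X's maximin is 5; column maxima are 12 and 15, so General Y's minimax is 12. These differ, so the equilibrium is in mixed strategies.
Let General X play r1 with probability p. General Y is indifferent when 12p + 5(1−p) = p + 15(1−p), giving p = 10/21.
Let General Y play I with probability q. General X is indifferent when 12q + (1−q) = 5q + 15(1−q), giving q = 2/3.
The value is 12·(2/3) + (1)·(1/3) = 25/3.

25/3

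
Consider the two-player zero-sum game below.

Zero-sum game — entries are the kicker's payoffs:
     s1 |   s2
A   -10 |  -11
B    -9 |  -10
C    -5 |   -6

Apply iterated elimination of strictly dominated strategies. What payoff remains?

Column s1 is strictly dominated by s2 for the goalkeeper (-11<-10, -10<-9, -6<-5); eliminate s1.
Row A is strictly dominated by row B (-10>-11); eliminate A.
Row B is strictly dominated by row C (-6>-10); eliminate B.
Only (C, s2) remains, with payoff -6.

-6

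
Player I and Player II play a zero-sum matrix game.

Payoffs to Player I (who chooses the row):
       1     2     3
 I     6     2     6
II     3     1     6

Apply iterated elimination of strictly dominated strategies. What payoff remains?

Column 1 is strictly dominated by 2 for Player II (2<6, 1<3); eliminate 1.
Column 3 is strictly dominated by 2 for Player II (2<6, 1<6); eliminate 3.
Row II is strictly dominated by row I (2>1); eliminate II.
Only (I, 2) remains, with payoff 2.

2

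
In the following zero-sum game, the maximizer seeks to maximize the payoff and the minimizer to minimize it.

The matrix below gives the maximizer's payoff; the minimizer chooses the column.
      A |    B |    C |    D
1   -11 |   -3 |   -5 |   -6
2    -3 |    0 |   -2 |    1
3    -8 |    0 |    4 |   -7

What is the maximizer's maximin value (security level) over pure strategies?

The worst-case payoff for each row is 1: -11, 2: -3, 3: -8.
The best of these is -3.

-3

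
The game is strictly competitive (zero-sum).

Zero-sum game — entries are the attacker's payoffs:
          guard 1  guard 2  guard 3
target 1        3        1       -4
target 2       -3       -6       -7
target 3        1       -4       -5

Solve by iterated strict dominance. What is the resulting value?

-4

Row target 3 is strictly dominated by row target 1 (3>1, 1>-4, -4>-5); eliminate target 3.
Row target 2 is strictly dominated by row target 1 (3>-3, 1>-6, -4>-7); eliminate target 2.
Column guard 1 is strictly dominated by guard 2 for the defender (1<3); eliminate guard 1.
Column guard 2 is strictly dominated by guard 3 for the defender (-4<1); eliminate guard 2.
Only (target 1, guard 3) remains, with payoff -4.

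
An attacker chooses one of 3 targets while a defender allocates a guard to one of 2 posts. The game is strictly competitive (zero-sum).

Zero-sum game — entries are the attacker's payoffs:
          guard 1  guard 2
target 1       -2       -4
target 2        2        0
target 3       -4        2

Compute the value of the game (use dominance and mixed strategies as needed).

Row target 1 is strictly dominated by row target 2, so the attacker never plays it.
The remaining 2×2 game on (target 2, target 3) × (guard 1, guard 2) has no saddle point. Let the attacker play target 2 with probability p; indifference gives 2p − 4(1−p) = 2(1−p), so p = 3/4.
Similarly the defender's optimal q on guard 1 is 1/4, and the value is 2·(1/4) + (0)·(3/4) = 1/2.

1/2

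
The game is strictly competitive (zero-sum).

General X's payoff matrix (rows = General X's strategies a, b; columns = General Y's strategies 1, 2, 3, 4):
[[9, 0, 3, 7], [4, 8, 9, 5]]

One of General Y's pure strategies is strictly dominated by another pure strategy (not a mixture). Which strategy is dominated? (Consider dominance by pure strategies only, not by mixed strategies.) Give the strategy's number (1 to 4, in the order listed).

General Y prefers columns that give General X less. Compare 3 with 2: 0 < 3, 8 < 9.
So 2 strictly dominates 3 for General Y; 3 is strictly dominated.

3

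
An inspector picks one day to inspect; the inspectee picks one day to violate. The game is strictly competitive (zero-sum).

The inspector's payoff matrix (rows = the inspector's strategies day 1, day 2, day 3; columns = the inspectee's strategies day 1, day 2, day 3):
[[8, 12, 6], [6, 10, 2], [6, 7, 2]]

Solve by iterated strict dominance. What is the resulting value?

6

Column day 1 is strictly dominated by day 3 for the inspectee (6<8, 2<6, 2<6); eliminate day 1.
Column day 2 is strictly dominated by day 3 for the inspectee (6<12, 2<10, 2<7); eliminate day 2.
Row day 2 is strictly dominated by row day 1 (6>2); eliminate day 2.
Row day 3 is strictly dominated by row day 1 (6>2); eliminate day 3.
Only (day 1, day 3) remains, with payoff 6.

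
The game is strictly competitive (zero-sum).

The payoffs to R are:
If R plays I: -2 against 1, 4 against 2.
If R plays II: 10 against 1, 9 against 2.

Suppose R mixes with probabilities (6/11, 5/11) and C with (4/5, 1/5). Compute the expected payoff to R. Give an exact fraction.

Against (4/5, 1/5), each row's expected payoff is I: -4/5; II: 49/5.
Taking the (6/11, 5/11)-weighted average: (6/11)·(-4/5) + (5/11)·(49/5) = 221/55.

221/55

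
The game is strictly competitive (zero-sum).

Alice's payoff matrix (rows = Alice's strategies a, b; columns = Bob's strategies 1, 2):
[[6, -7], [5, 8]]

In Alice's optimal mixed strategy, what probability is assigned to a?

Row minima are -7 and 5, so Alice's maximin is 5; column maxima are 6 and 8, so Bob's minimax is 6. These differ, so the equilibrium is in mixed strategies.
Let Alice play a with probability p. Bob is indifferent when 6p + 5(1−p) = −7p + 8(1−p), giving p = 3/16.

3/16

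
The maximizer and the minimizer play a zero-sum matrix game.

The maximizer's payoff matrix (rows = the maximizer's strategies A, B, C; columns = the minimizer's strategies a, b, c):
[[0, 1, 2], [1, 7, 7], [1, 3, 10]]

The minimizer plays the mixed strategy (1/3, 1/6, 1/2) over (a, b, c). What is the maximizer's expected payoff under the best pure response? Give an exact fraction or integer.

35/6

A: (0)·(1/3) + (1)·(1/6) + (2)·(1/2) = 7/6.
B: (1)·(1/3) + (7)·(1/6) + (7)·(1/2) = 5.
C: (1)·(1/3) + (3)·(1/6) + (10)·(1/2) = 35/6.
The best pure response is C with expected payoff 35/6.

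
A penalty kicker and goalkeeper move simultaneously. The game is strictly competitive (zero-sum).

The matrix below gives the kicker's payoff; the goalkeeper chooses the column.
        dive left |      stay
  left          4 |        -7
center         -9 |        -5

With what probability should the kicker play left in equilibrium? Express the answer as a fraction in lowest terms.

Row minima are -7 and -9, so the kicker's maximin is -7; column maxima are 4 and -5, so the goalkeeper's minimax is -5. These differ, so the equilibrium is in mixed strategies.
Let the kicker play left with probability p. The goalkeeper is indifferent when 4p − 9(1−p) = −7p − 5(1−p), giving p = 4/15.

4/15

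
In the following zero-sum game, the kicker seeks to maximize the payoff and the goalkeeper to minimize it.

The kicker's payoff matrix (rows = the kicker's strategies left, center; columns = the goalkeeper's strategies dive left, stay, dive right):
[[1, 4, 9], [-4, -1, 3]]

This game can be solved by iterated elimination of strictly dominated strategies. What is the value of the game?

1

Row center is strictly dominated by row left (1>-4, 4>-1, 9>3); eliminate center.
Column stay is strictly dominated by dive left for the goalkeeper (1<4); eliminate stay.
Column dive right is strictly dominated by dive left for the goalkeeper (1<9); eliminate dive right.
Only (left, dive left) remains, with payoff 1.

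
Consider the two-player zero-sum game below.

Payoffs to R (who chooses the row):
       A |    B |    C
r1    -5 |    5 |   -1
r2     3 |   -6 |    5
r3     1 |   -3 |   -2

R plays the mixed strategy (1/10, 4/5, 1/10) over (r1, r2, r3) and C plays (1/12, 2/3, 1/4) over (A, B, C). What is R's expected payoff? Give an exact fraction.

Against (1/12, 2/3, 1/4), each row's expected payoff is r1: 8/3; r2: -5/2; r3: -29/12.
Taking the (1/10, 4/5, 1/10)-weighted average: (1/10)·(8/3) + (4/5)·(-5/2) + (1/10)·(-29/12) = -79/40.

-79/40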